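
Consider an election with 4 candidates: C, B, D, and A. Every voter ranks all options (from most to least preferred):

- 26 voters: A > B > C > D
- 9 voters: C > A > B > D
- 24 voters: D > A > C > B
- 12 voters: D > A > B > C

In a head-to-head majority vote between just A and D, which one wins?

D

Voters preferring A to D: 35; preferring D to A: 36.
D wins the head-to-head.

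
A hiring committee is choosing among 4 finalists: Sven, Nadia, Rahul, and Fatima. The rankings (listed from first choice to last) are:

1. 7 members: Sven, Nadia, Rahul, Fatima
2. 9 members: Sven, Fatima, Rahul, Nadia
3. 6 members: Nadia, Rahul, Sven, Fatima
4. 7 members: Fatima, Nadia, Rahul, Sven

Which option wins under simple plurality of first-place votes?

First-place votes: Sven 16, Nadia 6, Rahul 0, Fatima 7.
Sven has the most first-place votes.

Sven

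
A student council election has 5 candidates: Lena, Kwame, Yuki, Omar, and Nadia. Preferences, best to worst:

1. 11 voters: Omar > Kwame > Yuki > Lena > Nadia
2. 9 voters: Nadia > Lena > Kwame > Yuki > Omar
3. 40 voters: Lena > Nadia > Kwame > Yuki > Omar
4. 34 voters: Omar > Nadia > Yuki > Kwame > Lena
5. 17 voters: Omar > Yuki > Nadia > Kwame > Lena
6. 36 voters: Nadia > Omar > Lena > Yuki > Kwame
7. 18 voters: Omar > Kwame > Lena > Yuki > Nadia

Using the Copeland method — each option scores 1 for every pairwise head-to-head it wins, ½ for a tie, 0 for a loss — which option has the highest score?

Lena: beats Kwame and Yuki; loses to Omar and Nadia → score 2.
Kwame: loses to Lena, Yuki, Omar, and Nadia → score 0.
Yuki: beats Kwame; loses to Lena, Omar, and Nadia → score 1.
Omar: beats Lena, Kwame, and Yuki; loses to Nadia → score 3.
Nadia: beats Lena, Kwame, Yuki, and Omar → score 4.
Nadia has the best pairwise record.

Nadia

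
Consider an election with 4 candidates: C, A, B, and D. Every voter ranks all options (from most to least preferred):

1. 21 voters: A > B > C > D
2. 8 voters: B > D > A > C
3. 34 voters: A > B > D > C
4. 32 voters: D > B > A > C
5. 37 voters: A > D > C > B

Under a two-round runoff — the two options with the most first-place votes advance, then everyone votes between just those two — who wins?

Round 1 first-place votes: C 0, A 92, B 8, D 32.
A and D advance.
Runoff: A is preferred to D by 92 voters; D by 40.
A wins the runoff.

A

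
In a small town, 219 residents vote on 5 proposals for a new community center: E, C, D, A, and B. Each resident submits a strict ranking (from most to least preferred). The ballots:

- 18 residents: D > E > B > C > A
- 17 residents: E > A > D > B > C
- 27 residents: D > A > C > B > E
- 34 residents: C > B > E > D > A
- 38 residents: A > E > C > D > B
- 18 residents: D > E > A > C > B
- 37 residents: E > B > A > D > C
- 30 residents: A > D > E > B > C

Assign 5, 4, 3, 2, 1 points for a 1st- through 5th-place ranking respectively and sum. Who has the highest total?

E

E: 18·4 + 17·5 + 27·1 + 34·3 + 38·4 + 18·4 + 37·5 + 30·3 = 785
C: 18·2 + 17·1 + 27·3 + 34·5 + 38·3 + 18·2 + 37·1 + 30·1 = 521
D: 18·5 + 17·3 + 27·5 + 34·2 + 38·2 + 18·5 + 37·2 + 30·4 = 704
A: 18·1 + 17·4 + 27·4 + 34·1 + 38·5 + 18·3 + 37·3 + 30·5 = 733
B: 18·3 + 17·2 + 27·2 + 34·4 + 38·1 + 18·1 + 37·4 + 30·2 = 542
E has the highest Borda score (785).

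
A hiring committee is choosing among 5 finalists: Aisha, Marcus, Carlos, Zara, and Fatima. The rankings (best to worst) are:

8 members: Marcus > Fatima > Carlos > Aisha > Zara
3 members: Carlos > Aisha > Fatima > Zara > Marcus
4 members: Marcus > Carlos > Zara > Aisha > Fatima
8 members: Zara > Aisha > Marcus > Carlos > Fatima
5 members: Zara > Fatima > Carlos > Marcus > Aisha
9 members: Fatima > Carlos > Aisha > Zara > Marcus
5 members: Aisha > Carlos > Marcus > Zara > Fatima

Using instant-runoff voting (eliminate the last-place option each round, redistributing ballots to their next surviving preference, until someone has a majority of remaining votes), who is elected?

Round 1: Aisha 5, Marcus 12, Carlos 3, Zara 13, Fatima 9. Eliminate Carlos.
Round 2: Aisha 8, Marcus 12, Zara 13, Fatima 9. Eliminate Aisha.
Round 3: Marcus 17, Zara 13, Fatima 12. Eliminate Fatima.
Round 4: Marcus 17, Zara 25. Zara has a majority.

Zara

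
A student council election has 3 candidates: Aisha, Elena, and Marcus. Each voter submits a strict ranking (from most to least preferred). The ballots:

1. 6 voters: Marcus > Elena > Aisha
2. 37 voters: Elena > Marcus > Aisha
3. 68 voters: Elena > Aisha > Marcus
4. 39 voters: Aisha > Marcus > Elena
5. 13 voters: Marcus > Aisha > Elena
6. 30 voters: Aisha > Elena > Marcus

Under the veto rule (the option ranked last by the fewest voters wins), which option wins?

Aisha

Last-place votes: Aisha 43, Elena 52, Marcus 98.
Aisha is ranked last by the fewest voters, so Aisha wins.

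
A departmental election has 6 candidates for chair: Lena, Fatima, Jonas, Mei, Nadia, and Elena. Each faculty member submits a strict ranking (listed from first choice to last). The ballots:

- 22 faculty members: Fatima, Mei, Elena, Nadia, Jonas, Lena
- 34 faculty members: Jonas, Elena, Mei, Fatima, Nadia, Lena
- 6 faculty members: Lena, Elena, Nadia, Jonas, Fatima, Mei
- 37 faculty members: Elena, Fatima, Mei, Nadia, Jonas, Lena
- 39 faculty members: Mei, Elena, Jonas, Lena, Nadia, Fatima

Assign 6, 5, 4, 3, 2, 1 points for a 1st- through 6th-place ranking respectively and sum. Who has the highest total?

Elena

Lena: 22·1 + 34·1 + 6·6 + 37·1 + 39·3 = 246
Fatima: 22·6 + 34·3 + 6·2 + 37·5 + 39·1 = 470
Jonas: 22·2 + 34·6 + 6·3 + 37·2 + 39·4 = 496
Mei: 22·5 + 34·4 + 6·1 + 37·4 + 39·6 = 634
Nadia: 22·3 + 34·2 + 6·4 + 37·3 + 39·2 = 347
Elena: 22·4 + 34·5 + 6·5 + 37·6 + 39·5 = 705
Elena has the highest Borda score (705).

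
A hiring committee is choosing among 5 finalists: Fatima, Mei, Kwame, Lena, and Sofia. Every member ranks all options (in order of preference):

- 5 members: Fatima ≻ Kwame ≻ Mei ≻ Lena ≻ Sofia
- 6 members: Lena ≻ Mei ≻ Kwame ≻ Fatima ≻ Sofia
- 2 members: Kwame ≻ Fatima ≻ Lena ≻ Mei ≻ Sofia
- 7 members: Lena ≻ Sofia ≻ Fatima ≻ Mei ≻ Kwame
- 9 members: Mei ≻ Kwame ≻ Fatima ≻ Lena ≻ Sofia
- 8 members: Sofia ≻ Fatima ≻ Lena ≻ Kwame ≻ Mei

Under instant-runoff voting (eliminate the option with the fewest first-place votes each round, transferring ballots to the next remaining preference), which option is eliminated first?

Round 1: Fatima 5, Mei 9, Kwame 2, Lena 13, Sofia 8. Eliminate Kwame.

Kwame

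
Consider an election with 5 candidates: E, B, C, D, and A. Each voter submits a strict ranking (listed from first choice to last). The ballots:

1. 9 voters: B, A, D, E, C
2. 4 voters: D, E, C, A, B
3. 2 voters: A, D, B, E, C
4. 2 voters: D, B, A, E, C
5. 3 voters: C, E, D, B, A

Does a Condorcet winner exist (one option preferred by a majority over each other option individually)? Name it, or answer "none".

Checking pairwise contests:
B beats E 13–7.
D beats B 11–9.
E beats C 17–3.
A beats D 11–9.
B beats A 14–6.
Every option loses at least one head-to-head, so there is no Condorcet winner.

none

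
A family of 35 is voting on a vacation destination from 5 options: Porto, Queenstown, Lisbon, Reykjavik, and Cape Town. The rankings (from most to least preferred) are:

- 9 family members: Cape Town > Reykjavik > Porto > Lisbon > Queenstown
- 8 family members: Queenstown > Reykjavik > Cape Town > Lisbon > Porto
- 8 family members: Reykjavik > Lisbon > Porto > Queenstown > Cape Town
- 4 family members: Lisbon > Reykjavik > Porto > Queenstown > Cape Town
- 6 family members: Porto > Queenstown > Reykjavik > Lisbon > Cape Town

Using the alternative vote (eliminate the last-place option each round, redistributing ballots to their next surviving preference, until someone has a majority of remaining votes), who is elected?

Reykjavik

Round 1: Porto 6, Queenstown 8, Lisbon 4, Reykjavik 8, Cape Town 9. Eliminate Lisbon.
Round 2: Porto 6, Queenstown 8, Reykjavik 12, Cape Town 9. Eliminate Porto.
Round 3: Queenstown 14, Reykjavik 12, Cape Town 9. Eliminate Cape Town.
Round 4: Queenstown 14, Reykjavik 21. Reykjavik has a majority.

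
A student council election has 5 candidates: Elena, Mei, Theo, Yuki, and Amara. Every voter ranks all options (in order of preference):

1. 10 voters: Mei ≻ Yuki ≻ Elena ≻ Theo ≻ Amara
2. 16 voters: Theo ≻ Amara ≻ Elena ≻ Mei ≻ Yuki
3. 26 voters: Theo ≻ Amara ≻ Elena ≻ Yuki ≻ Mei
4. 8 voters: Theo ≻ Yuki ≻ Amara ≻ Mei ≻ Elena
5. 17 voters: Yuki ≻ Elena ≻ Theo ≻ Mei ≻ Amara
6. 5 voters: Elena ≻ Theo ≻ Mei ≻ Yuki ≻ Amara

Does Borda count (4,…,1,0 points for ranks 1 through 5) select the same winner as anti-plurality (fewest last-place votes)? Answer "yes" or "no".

Borda — scores: Elena 175, Mei 91, Theo 259, Yuki 153, Amara 142. Winner: Theo.
Anti-plurality — last-place votes: Elena 8, Mei 26, Theo 0, Yuki 16, Amara 32. Winner: Theo.
The two methods agree.

yes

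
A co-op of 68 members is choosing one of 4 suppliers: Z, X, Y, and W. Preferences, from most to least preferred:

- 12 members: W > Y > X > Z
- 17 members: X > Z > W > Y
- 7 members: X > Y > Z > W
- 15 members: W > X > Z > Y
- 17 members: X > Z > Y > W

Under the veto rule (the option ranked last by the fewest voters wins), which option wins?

X

Last-place votes: Z 12, X 0, Y 32, W 24.
X is ranked last by the fewest voters, so X wins.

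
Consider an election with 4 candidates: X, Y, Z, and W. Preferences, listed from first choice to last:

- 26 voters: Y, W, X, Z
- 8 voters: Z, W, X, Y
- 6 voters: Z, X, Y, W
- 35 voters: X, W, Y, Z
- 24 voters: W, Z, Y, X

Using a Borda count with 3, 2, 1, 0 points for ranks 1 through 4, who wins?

W

X: 26·1 + 8·1 + 6·2 + 35·3 + 24·0 = 151
Y: 26·3 + 8·0 + 6·1 + 35·1 + 24·1 = 143
Z: 26·0 + 8·3 + 6·3 + 35·0 + 24·2 = 90
W: 26·2 + 8·2 + 6·0 + 35·2 + 24·3 = 210
W has the highest Borda score (210).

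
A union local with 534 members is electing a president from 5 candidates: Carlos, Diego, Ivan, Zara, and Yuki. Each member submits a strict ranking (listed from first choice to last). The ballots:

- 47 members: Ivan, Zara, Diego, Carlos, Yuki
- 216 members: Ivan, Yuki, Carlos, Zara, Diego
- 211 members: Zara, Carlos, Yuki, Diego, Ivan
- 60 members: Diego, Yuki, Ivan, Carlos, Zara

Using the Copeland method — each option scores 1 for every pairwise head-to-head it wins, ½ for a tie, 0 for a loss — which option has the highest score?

Yuki

Carlos: beats Diego and Zara; loses to Ivan and Yuki → score 2.
Diego: beats Ivan; loses to Carlos, Zara, and Yuki → score 1.
Ivan: beats Carlos and Zara; loses to Diego and Yuki → score 2.
Zara: beats Diego; loses to Carlos, Ivan, and Yuki → score 1.
Yuki: beats Carlos, Diego, Ivan, and Zara → score 4.
Yuki has the best pairwise record.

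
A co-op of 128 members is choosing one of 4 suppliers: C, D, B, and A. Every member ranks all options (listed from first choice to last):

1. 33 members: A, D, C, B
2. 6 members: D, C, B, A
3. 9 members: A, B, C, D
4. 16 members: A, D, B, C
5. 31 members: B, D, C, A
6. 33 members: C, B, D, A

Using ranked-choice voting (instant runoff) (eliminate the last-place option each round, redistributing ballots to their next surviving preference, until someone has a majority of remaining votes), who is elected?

Round 1: C 33, D 6, B 31, A 58. Eliminate D.
Round 2: C 39, B 31, A 58. Eliminate B.
Round 3: C 70, A 58. C has a majority.

C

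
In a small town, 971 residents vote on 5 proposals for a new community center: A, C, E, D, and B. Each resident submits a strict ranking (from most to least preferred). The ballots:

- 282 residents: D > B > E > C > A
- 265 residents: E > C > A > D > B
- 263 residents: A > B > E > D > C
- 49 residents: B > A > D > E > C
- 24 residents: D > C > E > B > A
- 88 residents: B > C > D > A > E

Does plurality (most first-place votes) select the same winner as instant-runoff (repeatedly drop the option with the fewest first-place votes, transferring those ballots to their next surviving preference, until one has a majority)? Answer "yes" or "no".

Plurality — first-place votes: A 263, C 0, E 265, D 306, B 137. Winner: D.
Instant-runoff — R1 A 263, C 0, E 265, D 306, B 137 (C out); R2 A 263, E 265, D 306, B 137 (B out); R3 A 312, E 265, D 394 (E out); R4 A 577, D 394 (A winner). Winner: A.
The two methods disagree.

no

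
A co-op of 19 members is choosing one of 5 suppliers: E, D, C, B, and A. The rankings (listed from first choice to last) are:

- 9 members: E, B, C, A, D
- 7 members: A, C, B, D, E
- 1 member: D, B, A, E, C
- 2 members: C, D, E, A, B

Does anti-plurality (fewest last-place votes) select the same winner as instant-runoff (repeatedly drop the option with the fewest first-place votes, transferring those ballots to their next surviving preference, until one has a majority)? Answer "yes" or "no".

no

Anti-plurality — last-place votes: E 7, D 9, C 1, B 2, A 0. Winner: A.
Instant-runoff — R1 E 9, D 1, C 2, B 0, A 7 (B out); R2 E 9, D 1, C 2, A 7 (D out); R3 E 9, C 2, A 8 (C out); R4 E 11, A 8 (E winner). Winner: E.
The two methods disagree.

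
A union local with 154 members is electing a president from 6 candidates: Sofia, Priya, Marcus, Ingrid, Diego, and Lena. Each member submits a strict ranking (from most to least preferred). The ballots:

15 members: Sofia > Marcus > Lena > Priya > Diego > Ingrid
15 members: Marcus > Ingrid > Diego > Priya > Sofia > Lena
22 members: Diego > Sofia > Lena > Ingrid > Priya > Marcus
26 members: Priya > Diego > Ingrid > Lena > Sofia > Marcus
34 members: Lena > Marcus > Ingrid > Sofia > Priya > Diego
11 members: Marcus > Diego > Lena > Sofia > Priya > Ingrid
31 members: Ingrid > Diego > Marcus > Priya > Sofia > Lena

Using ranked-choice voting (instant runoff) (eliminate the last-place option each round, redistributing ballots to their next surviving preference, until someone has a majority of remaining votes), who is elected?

Lena

Round 1: Sofia 15, Priya 26, Marcus 26, Ingrid 31, Diego 22, Lena 34. Eliminate Sofia.
Round 2: Priya 26, Marcus 41, Ingrid 31, Diego 22, Lena 34. Eliminate Diego.
Round 3: Priya 26, Marcus 41, Ingrid 31, Lena 56. Eliminate Priya.
Round 4: Marcus 41, Ingrid 57, Lena 56. Eliminate Marcus.
Round 5: Ingrid 72, Lena 82. Lena has a majority.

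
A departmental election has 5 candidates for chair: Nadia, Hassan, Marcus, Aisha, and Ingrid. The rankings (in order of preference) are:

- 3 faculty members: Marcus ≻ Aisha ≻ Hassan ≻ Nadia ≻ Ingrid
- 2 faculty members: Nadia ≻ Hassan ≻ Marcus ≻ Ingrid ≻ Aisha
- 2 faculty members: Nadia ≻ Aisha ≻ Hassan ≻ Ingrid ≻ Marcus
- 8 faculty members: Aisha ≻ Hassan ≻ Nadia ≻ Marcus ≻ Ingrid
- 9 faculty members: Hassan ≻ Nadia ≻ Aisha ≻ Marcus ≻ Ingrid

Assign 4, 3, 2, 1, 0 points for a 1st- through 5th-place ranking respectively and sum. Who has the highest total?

Hassan

Nadia: 3·1 + 2·4 + 2·4 + 8·2 + 9·3 = 62
Hassan: 3·2 + 2·3 + 2·2 + 8·3 + 9·4 = 76
Marcus: 3·4 + 2·2 + 2·0 + 8·1 + 9·1 = 33
Aisha: 3·3 + 2·0 + 2·3 + 8·4 + 9·2 = 65
Ingrid: 3·0 + 2·1 + 2·1 + 8·0 + 9·0 = 4
Hassan has the highest Borda score (76).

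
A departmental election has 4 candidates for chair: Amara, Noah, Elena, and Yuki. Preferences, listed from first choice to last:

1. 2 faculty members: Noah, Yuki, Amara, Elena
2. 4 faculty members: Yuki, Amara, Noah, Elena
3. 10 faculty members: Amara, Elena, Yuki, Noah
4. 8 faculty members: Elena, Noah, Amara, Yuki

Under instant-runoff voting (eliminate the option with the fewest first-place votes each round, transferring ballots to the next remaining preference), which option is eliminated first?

Noah

Round 1: Amara 10, Noah 2, Elena 8, Yuki 4. Eliminate Noah.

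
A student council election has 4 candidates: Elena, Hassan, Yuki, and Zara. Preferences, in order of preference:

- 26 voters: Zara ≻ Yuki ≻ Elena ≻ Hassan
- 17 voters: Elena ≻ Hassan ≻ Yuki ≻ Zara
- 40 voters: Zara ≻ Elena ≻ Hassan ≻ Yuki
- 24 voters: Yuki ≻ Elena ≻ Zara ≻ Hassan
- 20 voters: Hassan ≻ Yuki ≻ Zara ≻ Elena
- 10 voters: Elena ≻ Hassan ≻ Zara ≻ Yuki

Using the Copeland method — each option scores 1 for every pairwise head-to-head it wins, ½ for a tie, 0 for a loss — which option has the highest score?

Zara

Elena: beats Hassan; loses to Yuki and Zara → score 1.
Hassan: beats Yuki; loses to Elena and Zara → score 1.
Yuki: beats Elena; loses to Hassan and Zara → score 1.
Zara: beats Elena, Hassan, and Yuki → score 3.
Zara has the best pairwise record.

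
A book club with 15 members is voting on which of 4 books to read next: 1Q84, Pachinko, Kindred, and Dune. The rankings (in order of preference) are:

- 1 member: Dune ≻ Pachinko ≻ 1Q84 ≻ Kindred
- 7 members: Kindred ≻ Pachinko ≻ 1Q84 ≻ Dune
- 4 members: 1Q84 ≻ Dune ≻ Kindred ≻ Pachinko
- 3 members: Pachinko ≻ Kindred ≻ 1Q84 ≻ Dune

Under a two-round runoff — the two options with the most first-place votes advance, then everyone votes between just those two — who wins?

Kindred

Round 1 first-place votes: 1Q84 4, Pachinko 3, Kindred 7, Dune 1.
Kindred and 1Q84 advance.
Runoff: Kindred is preferred to 1Q84 by 10 voters; 1Q84 by 5.
Kindred wins the runoff.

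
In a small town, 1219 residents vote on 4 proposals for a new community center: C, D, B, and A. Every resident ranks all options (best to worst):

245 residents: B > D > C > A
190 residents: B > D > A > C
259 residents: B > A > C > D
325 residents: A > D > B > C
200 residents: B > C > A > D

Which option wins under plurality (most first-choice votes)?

B

First-place votes: C 0, D 0, B 894, A 325.
B has the most first-place votes.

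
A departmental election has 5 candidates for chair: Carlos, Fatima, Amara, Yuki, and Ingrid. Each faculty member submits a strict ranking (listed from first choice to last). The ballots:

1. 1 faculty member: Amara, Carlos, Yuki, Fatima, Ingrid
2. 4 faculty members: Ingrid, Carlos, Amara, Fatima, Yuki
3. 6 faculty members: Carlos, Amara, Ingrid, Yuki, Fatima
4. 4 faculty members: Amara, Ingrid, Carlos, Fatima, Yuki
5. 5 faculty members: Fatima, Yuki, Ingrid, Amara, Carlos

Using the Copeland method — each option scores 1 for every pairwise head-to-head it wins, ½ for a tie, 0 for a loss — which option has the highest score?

Amara

Carlos: beats Fatima and Yuki; ties Amara; loses to Ingrid → score 2.5.
Fatima: beats Yuki; loses to Carlos, Amara, and Ingrid → score 1.
Amara: beats Fatima, Yuki, and Ingrid; ties Carlos → score 3.5.
Yuki: loses to Carlos, Fatima, Amara, and Ingrid → score 0.
Ingrid: beats Carlos, Fatima, and Yuki; loses to Amara → score 3.
Amara has the best pairwise record.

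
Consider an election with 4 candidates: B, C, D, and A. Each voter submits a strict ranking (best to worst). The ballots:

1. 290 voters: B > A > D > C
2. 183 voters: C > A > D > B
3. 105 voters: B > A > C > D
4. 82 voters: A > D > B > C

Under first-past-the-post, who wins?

First-place votes: B 395, C 183, D 0, A 82.
B has the most first-place votes.

B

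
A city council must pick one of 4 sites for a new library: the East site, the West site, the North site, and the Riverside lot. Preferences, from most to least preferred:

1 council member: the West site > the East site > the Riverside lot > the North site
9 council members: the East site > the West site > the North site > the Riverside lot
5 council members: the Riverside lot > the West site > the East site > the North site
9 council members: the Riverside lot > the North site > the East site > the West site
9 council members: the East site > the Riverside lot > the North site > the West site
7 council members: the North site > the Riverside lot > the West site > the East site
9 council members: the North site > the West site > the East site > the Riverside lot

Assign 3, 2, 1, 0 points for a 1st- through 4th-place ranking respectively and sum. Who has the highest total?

the North site

the East site: 1·2 + 9·3 + 5·1 + 9·1 + 9·3 + 7·0 + 9·1 = 79
the West site: 1·3 + 9·2 + 5·2 + 9·0 + 9·0 + 7·1 + 9·2 = 56
the North site: 1·0 + 9·1 + 5·0 + 9·2 + 9·1 + 7·3 + 9·3 = 84
the Riverside lot: 1·1 + 9·0 + 5·3 + 9·3 + 9·2 + 7·2 + 9·0 = 75
the North site has the highest Borda score (84).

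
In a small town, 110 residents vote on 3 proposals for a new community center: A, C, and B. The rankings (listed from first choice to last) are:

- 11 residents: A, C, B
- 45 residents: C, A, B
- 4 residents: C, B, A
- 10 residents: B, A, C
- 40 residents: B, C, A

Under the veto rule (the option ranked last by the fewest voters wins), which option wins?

C

Last-place votes: A 44, C 10, B 56.
C is ranked last by the fewest voters, so C wins.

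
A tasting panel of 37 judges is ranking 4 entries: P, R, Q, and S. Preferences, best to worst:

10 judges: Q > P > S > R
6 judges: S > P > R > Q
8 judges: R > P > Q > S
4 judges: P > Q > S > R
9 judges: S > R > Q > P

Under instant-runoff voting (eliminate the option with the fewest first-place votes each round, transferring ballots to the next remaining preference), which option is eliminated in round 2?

R

Round 1: P 4, R 8, Q 10, S 15. Eliminate P.
Round 2: R 8, Q 14, S 15. Eliminate R.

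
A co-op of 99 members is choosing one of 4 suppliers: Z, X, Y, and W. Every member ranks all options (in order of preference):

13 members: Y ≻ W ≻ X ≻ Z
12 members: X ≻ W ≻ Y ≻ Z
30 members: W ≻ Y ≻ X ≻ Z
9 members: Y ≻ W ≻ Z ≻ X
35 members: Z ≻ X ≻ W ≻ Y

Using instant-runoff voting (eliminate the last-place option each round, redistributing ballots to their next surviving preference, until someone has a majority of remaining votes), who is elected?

W

Round 1: Z 35, X 12, Y 22, W 30. Eliminate X.
Round 2: Z 35, Y 22, W 42. Eliminate Y.
Round 3: Z 35, W 64. W has a majority.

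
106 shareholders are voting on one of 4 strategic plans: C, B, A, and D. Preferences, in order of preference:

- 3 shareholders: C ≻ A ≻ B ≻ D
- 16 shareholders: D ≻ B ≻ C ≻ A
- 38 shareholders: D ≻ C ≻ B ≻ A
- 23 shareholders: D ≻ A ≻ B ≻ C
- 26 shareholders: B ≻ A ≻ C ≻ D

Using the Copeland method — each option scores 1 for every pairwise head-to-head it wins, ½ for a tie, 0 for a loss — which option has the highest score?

C: beats A; loses to B and D → score 1.
B: beats C and A; loses to D → score 2.
A: loses to C, B, and D → score 0.
D: beats C, B, and A → score 3.
D has the best pairwise record.

D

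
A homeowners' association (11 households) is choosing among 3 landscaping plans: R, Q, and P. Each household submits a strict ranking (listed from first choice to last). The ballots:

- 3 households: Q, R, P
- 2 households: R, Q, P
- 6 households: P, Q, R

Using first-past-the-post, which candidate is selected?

First-place votes: R 2, Q 3, P 6.
P has the most first-place votes.

P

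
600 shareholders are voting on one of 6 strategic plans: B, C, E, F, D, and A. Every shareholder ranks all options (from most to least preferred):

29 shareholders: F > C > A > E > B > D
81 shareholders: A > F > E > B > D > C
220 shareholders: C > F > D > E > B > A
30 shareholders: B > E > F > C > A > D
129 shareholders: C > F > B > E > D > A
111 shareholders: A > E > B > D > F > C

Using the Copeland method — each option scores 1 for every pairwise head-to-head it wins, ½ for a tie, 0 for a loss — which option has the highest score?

C

B: beats D and A; loses to C, E, and F → score 2.
C: beats B, E, F, D, and A → score 5.
E: beats B, D, and A; loses to C and F → score 3.
F: beats B, E, D, and A; loses to C → score 4.
D: beats A; loses to B, C, E, and F → score 1.
A: loses to B, C, E, F, and D → score 0.
C has the best pairwise record.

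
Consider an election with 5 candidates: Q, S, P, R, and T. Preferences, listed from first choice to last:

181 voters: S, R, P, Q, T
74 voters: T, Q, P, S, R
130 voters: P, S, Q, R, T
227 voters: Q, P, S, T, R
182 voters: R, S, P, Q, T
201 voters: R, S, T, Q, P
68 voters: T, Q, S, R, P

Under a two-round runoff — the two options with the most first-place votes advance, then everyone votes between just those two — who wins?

R

Round 1 first-place votes: Q 227, S 181, P 130, R 383, T 142.
R and Q advance.
Runoff: R is preferred to Q by 564 voters; Q by 499.
R wins the runoff.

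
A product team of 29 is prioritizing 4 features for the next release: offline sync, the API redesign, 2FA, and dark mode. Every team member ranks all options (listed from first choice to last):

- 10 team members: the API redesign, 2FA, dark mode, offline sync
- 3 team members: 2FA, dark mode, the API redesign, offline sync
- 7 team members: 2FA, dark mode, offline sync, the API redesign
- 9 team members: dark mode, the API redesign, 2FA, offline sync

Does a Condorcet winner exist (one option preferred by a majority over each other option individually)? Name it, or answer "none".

Checking pairwise contests:
the API redesign beats offline sync 22–7.
dark mode beats the API redesign 19–10.
the API redesign beats 2FA 19–10.
2FA beats dark mode 20–9.
Every option loses at least one head-to-head, so there is no Condorcet winner.

none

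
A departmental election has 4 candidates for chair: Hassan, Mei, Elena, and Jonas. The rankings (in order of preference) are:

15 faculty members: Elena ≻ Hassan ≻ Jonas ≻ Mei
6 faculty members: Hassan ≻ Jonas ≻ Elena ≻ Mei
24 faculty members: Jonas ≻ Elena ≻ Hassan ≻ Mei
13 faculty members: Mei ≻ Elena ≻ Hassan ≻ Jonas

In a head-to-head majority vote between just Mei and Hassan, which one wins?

Voters preferring Mei to Hassan: 13; preferring Hassan to Mei: 45.
Hassan wins the head-to-head.

Hassan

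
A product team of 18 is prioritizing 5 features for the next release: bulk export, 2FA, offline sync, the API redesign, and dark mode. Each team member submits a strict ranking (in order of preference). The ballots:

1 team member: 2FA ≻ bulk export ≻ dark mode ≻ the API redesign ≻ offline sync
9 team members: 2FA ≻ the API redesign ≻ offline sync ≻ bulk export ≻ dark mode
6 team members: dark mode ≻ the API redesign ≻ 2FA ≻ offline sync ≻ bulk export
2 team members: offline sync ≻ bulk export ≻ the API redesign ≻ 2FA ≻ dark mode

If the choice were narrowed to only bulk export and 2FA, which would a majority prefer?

Voters preferring bulk export to 2FA: 2; preferring 2FA to bulk export: 16.
2FA wins the head-to-head.

2FA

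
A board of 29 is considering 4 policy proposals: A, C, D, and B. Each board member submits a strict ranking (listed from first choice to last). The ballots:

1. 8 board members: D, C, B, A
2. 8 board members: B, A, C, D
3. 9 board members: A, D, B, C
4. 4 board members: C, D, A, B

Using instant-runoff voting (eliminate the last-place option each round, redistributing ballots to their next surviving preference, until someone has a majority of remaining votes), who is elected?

Round 1: A 9, C 4, D 8, B 8. Eliminate C.
Round 2: A 9, D 12, B 8. Eliminate B.
Round 3: A 17, D 12. A has a majority.

A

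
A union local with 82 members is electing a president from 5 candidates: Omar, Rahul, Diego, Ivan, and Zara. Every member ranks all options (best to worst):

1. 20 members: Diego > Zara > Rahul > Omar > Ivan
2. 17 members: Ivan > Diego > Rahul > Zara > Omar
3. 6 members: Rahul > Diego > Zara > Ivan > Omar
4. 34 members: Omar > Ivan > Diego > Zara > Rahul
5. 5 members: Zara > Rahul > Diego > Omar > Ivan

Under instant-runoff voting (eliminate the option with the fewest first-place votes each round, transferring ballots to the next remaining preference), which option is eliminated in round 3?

Ivan

Round 1: Omar 34, Rahul 6, Diego 20, Ivan 17, Zara 5. Eliminate Zara.
Round 2: Omar 34, Rahul 11, Diego 20, Ivan 17. Eliminate Rahul.
Round 3: Omar 34, Diego 31, Ivan 17. Eliminate Ivan.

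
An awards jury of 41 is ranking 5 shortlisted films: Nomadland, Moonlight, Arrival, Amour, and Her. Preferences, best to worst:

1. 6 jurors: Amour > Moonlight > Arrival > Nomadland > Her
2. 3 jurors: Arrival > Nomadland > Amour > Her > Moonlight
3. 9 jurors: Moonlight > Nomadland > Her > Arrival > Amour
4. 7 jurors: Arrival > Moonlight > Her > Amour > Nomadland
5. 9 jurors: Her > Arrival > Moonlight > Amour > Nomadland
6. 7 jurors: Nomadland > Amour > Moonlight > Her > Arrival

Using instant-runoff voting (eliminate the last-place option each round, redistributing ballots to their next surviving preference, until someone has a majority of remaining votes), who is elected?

Moonlight

Round 1: Nomadland 7, Moonlight 9, Arrival 10, Amour 6, Her 9. Eliminate Amour.
Round 2: Nomadland 7, Moonlight 15, Arrival 10, Her 9. Eliminate Nomadland.
Round 3: Moonlight 22, Arrival 10, Her 9. Moonlight has a majority.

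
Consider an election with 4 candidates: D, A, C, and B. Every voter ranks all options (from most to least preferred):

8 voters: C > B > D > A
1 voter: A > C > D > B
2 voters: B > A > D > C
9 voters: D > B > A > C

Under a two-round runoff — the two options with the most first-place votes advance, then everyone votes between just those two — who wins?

Round 1 first-place votes: D 9, A 1, C 8, B 2.
D and C advance.
Runoff: D is preferred to C by 11 voters; C by 9.
D wins the runoff.

D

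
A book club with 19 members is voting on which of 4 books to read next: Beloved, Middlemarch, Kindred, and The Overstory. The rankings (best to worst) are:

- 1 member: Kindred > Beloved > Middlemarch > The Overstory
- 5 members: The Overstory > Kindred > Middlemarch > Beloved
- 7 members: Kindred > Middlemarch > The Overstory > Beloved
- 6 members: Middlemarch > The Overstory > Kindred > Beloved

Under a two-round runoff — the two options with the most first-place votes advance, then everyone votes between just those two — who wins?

Round 1 first-place votes: Beloved 0, Middlemarch 6, Kindred 8, The Overstory 5.
Kindred and Middlemarch advance.
Runoff: Kindred is preferred to Middlemarch by 13 voters; Middlemarch by 6.
Kindred wins the runoff.

Kindred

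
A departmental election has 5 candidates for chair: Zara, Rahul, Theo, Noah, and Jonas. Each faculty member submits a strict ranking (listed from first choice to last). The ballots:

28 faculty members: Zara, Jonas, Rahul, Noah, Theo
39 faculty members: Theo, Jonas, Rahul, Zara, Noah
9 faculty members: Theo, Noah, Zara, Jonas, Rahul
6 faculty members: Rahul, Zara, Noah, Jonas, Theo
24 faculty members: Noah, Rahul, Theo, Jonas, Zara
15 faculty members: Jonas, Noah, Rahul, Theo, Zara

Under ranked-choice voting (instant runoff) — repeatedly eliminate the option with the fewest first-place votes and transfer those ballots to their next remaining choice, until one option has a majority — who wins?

Noah

Round 1: Zara 28, Rahul 6, Theo 48, Noah 24, Jonas 15. Eliminate Rahul.
Round 2: Zara 34, Theo 48, Noah 24, Jonas 15. Eliminate Jonas.
Round 3: Zara 34, Theo 48, Noah 39. Eliminate Zara.
Round 4: Theo 48, Noah 73. Noah has a majority.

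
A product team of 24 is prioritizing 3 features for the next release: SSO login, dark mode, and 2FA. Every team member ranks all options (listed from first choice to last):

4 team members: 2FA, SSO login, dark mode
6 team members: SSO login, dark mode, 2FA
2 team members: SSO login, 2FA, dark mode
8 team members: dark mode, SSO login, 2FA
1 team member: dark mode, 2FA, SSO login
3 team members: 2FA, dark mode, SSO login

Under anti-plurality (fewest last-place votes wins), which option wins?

Last-place votes: SSO login 4, dark mode 6, 2FA 14.
SSO login is ranked last by the fewest voters, so SSO login wins.

SSO login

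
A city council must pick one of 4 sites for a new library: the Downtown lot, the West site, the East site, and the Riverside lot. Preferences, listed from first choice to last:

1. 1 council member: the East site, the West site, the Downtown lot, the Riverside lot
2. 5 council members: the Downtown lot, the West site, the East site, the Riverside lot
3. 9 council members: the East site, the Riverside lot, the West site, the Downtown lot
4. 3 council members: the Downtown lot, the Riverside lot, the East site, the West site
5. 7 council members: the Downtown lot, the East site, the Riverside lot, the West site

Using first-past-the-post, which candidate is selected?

First-place votes: the Downtown lot 15, the West site 0, the East site 10, the Riverside lot 0.
the Downtown lot has the most first-place votes.

the Downtown lot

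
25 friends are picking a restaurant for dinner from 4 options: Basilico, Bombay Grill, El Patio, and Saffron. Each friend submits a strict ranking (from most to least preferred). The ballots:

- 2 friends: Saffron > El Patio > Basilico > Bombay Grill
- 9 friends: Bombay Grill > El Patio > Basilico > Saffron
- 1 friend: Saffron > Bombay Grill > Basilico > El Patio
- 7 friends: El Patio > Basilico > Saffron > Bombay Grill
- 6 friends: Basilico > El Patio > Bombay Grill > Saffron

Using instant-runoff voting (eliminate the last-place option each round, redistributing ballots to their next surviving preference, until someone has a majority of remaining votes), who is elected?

Round 1: Basilico 6, Bombay Grill 9, El Patio 7, Saffron 3. Eliminate Saffron.
Round 2: Basilico 6, Bombay Grill 10, El Patio 9. Eliminate Basilico.
Round 3: Bombay Grill 10, El Patio 15. El Patio has a majority.

El Patio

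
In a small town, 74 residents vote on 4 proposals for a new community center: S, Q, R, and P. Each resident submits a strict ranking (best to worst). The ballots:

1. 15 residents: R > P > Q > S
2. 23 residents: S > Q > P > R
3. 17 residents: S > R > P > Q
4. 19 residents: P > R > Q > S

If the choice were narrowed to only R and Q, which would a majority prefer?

Voters preferring R to Q: 51; preferring Q to R: 23.
R wins the head-to-head.

R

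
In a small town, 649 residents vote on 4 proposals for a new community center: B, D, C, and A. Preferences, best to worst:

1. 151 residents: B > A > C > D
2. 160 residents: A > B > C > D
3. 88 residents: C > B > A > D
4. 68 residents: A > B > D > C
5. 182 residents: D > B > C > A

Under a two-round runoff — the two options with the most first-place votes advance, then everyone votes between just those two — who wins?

Round 1 first-place votes: B 151, D 182, C 88, A 228.
A and D advance.
Runoff: A is preferred to D by 467 voters; D by 182.
A wins the runoff.

A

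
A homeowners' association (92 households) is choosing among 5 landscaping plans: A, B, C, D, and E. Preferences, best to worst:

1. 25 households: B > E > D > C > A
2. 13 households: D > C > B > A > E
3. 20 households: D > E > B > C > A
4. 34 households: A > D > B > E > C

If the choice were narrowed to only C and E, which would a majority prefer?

E

Voters preferring C to E: 13; preferring E to C: 79.
E wins the head-to-head.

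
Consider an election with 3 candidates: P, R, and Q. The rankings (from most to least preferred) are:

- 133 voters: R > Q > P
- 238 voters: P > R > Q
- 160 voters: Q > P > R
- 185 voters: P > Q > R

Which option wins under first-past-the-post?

P

First-place votes: P 423, R 133, Q 160.
P has the most first-place votes.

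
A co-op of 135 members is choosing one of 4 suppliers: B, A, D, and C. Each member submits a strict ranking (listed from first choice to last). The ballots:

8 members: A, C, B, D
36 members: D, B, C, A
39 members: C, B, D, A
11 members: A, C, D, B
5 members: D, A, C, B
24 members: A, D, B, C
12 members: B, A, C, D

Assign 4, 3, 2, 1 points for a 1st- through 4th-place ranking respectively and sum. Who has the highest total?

B: 8·2 + 36·3 + 39·3 + 11·1 + 5·1 + 24·2 + 12·4 = 353
A: 8·4 + 36·1 + 39·1 + 11·4 + 5·3 + 24·4 + 12·3 = 298
D: 8·1 + 36·4 + 39·2 + 11·2 + 5·4 + 24·3 + 12·1 = 356
C: 8·3 + 36·2 + 39·4 + 11·3 + 5·2 + 24·1 + 12·2 = 343
D has the highest Borda score (356).

D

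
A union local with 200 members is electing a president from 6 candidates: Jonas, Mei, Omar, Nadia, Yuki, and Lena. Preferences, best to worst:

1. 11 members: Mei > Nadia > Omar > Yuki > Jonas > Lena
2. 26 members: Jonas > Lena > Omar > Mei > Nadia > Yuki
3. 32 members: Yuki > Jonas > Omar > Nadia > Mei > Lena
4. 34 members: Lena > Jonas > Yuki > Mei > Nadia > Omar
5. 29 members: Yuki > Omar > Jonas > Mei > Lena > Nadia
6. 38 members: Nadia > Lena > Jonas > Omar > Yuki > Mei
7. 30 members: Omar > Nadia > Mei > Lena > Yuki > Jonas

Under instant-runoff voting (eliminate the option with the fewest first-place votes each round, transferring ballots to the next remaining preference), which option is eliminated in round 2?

Round 1: Jonas 26, Mei 11, Omar 30, Nadia 38, Yuki 61, Lena 34. Eliminate Mei.
Round 2: Jonas 26, Omar 30, Nadia 49, Yuki 61, Lena 34. Eliminate Jonas.

Jonas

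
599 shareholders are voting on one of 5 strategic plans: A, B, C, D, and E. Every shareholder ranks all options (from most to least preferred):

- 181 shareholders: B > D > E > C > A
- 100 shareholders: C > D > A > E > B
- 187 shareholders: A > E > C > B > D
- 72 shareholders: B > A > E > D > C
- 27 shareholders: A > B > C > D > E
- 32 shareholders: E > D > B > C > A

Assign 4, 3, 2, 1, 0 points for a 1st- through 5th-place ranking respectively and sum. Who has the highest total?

A: 181·0 + 100·2 + 187·4 + 72·3 + 27·4 + 32·0 = 1272
B: 181·4 + 100·0 + 187·1 + 72·4 + 27·3 + 32·2 = 1344
C: 181·1 + 100·4 + 187·2 + 72·0 + 27·2 + 32·1 = 1041
D: 181·3 + 100·3 + 187·0 + 72·1 + 27·1 + 32·3 = 1038
E: 181·2 + 100·1 + 187·3 + 72·2 + 27·0 + 32·4 = 1295
B has the highest Borda score (1344).

B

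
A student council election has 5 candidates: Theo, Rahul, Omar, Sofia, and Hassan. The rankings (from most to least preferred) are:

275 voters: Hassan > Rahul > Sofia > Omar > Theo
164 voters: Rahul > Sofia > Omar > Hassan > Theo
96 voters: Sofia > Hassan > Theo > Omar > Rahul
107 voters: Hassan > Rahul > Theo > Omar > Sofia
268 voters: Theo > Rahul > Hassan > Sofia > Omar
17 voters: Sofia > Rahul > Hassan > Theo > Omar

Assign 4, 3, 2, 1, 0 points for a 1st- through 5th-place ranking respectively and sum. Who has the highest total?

Theo: 275·0 + 164·0 + 96·2 + 107·2 + 268·4 + 17·1 = 1495
Rahul: 275·3 + 164·4 + 96·0 + 107·3 + 268·3 + 17·3 = 2657
Omar: 275·1 + 164·2 + 96·1 + 107·1 + 268·0 + 17·0 = 806
Sofia: 275·2 + 164·3 + 96·4 + 107·0 + 268·1 + 17·4 = 1762
Hassan: 275·4 + 164·1 + 96·3 + 107·4 + 268·2 + 17·2 = 2550
Rahul has the highest Borda score (2657).

Rahul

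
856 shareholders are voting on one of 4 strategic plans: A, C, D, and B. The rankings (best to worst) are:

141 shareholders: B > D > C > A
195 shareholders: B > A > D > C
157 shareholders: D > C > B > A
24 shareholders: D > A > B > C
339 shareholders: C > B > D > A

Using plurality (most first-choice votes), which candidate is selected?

First-place votes: A 0, C 339, D 181, B 336.
C has the most first-place votes.

C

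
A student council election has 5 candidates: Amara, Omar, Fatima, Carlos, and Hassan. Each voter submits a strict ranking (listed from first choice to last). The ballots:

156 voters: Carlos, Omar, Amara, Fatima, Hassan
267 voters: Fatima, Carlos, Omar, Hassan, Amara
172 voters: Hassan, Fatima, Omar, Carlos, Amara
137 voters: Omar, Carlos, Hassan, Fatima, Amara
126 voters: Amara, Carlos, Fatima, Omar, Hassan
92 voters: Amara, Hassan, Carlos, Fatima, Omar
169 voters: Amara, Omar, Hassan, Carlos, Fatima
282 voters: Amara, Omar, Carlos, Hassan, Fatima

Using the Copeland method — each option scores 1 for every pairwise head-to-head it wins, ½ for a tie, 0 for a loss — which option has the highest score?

Amara: beats Fatima and Hassan; loses to Omar and Carlos → score 2.
Omar: beats Amara, Fatima, Carlos, and Hassan → score 4.
Fatima: loses to Amara, Omar, Carlos, and Hassan → score 0.
Carlos: beats Amara, Fatima, and Hassan; loses to Omar → score 3.
Hassan: beats Fatima; loses to Amara, Omar, and Carlos → score 1.
Omar has the best pairwise record.

Omar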